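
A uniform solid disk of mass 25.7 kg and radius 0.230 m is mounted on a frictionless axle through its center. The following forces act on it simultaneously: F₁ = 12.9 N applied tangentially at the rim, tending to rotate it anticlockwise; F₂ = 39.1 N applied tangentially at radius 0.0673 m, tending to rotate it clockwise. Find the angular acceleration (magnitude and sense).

I = ½MR² = (1/2)(25.7)(0.230)² = 0.6798 kg·m².
Taking anticlockwise as positive: τ₁ = +(12.9)(0.230) = +2.967 N·m; τ₂ = −(39.1)(0.0673) = −2.631 N·m.
Net torque τ = 0.3356 N·m.
α = τ/I = 0.3356/0.6798 = 0.4937 rad/s².

α ≈ 0.494 rad/s², anticlockwise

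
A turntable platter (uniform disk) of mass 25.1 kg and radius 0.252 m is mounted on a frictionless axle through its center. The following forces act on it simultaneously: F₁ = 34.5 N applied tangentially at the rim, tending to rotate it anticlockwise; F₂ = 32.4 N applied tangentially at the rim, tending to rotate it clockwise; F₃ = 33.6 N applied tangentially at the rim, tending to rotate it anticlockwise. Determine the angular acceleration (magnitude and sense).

I = ½MR² = (1/2)(25.1)(0.252)² = 0.7970 kg·m².
Taking anticlockwise as positive: τ₁ = +(34.5)(0.252) = +8.694 N·m; τ₂ = −(32.4)(0.252) = −8.165 N·m; τ₃ = +(33.6)(0.252) = +8.467 N·m.
Net torque τ = 8.996 N·m.
α = τ/I = 8.996/0.7970 = 11.29 rad/s².

α ≈ 11.3 rad/s², anticlockwise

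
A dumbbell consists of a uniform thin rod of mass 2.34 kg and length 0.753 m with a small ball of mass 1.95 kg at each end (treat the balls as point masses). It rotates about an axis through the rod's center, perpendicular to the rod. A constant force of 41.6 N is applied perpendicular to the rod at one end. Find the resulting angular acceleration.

I_rod = (1/12)ML² = (1/12)(2.34)(0.753)² = 0.1106 kg·m².
I_balls = 2·m·(L/2)² = 2(1.95)(0.3765)² = 0.5528 kg·m².
Total I = 0.6634 kg·m².
τ = F·(L/2) = (41.6)(0.377) = 15.66 N·m.
α = τ/I = 15.66/0.6634 = 23.61 rad/s².

α ≈ 23.6 rad/s²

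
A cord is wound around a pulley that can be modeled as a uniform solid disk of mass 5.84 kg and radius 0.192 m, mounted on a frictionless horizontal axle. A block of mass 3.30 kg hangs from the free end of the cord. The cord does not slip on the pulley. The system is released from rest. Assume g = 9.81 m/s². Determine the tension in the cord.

T ≈ 15.2 N

I = ½MR² = (1/2)(5.84)(0.192)² = 0.1076 kg·m².
Block: mg − T = ma. Pulley: TR = Iα. No-slip: a = αR, so T = (I/R²)a = 2.920·a.
Then mg = (m + 2.920)a, so a = (3.30)(9.81)/(3.30 + 2.920) = 5.205 m/s².
T = 2.920·a = 15.20 N.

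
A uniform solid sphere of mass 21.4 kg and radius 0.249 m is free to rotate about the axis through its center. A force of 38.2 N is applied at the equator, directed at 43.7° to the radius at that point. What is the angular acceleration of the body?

I = (2/5)MR² = (2/5)(21.4)(0.249)² = 0.5307 kg·m².
Only the tangential component produces torque: τ = F R sinθ = (38.2)(0.249) sin 43.7° = 6.572 N·m.
From τ = Iα: α = 6.572/0.5307 = 12.38 rad/s².

α ≈ 12.4 rad/s²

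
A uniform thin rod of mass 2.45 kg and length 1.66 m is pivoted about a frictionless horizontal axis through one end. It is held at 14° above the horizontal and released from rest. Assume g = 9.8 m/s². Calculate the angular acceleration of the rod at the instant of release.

α ≈ 8.59 rad/s²

About the pivot, I = (1/3)ML² = (1/3)(2.45)(1.66)² = 2.250 kg·m².
The weight acts at the center, a distance L/2 = 0.8300 m from the pivot; τ = Mg(L/2) cos 14° = 19.34 N·m.
α = τ/I = 19.34/2.250 = 8.592 rad/s².
(Equivalently α = (3g/(2L)) cos 14° = 8.592 rad/s².)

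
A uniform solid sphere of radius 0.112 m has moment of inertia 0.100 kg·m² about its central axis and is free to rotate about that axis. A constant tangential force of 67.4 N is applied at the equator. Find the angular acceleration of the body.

τ = F R = (67.4)(0.112) = 7.549 N·m.
From τ = Iα: α = 7.549/0.1000 = 75.49 rad/s².

α ≈ 75.5 rad/s²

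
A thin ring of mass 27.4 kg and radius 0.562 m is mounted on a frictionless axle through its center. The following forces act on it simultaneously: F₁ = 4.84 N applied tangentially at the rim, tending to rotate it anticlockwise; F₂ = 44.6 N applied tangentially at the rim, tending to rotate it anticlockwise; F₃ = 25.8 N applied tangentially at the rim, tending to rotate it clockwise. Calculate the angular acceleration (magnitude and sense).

I = MR² = (27.4)(0.562)² = 8.654 kg·m².
Taking anticlockwise as positive: τ₁ = +(4.84)(0.562) = +2.720 N·m; τ₂ = +(44.6)(0.562) = +25.07 N·m; τ₃ = −(25.8)(0.562) = −14.50 N·m.
Net torque τ = 13.29 N·m.
α = τ/I = 13.29/8.654 = 1.535 rad/s².

α ≈ 1.54 rad/s², anticlockwise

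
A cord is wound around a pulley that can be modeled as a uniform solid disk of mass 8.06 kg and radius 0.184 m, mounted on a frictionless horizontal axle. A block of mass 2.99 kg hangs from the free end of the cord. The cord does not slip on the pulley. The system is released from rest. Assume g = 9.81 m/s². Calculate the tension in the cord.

I = ½MR² = (1/2)(8.06)(0.184)² = 0.1364 kg·m².
Block: mg − T = ma. Pulley: TR = Iα. No-slip: a = αR, so T = (I/R²)a = 4.030·a.
Then mg = (m + 4.030)a, so a = (2.99)(9.81)/(2.99 + 4.030) = 4.178 m/s².
T = 4.030·a = 16.84 N.

T ≈ 16.8 N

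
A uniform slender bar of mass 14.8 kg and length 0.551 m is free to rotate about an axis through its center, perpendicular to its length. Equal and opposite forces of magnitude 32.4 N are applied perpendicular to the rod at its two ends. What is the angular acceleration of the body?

I = (1/12)ML² = (1/12)(14.8)(0.551)² = 0.3744 kg·m².
The couple gives τ = F·(L/2) + F·(L/2) = F L = (32.4)(0.551) = 17.85 N·m.
From τ = Iα: α = 17.85/0.3744 = 47.68 rad/s².

α ≈ 47.7 rad/s²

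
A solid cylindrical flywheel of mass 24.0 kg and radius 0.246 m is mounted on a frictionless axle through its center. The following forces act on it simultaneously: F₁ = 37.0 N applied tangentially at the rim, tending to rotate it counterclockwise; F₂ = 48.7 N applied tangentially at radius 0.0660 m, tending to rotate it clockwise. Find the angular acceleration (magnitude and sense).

I = ½MR² = (1/2)(24.0)(0.246)² = 0.7262 kg·m².
Taking counterclockwise as positive: τ₁ = +(37.0)(0.246) = +9.102 N·m; τ₂ = −(48.7)(0.0660) = −3.214 N·m.
Net torque τ = 5.888 N·m.
α = τ/I = 5.888/0.7262 = 8.108 rad/s².

α ≈ 8.11 rad/s², counterclockwise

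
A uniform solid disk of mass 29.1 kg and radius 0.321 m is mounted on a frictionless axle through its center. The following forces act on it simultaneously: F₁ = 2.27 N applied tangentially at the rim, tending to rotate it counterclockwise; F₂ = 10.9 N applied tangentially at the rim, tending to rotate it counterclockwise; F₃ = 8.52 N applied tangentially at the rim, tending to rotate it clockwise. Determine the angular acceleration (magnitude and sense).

I = ½MR² = (1/2)(29.1)(0.321)² = 1.499 kg·m².
Taking counterclockwise as positive: τ₁ = +(2.27)(0.321) = +0.7287 N·m; τ₂ = +(10.9)(0.321) = +3.499 N·m; τ₃ = −(8.52)(0.321) = −2.735 N·m.
Net torque τ = 1.493 N·m.
α = τ/I = 1.493/1.499 = 0.9956 rad/s².

α ≈ 0.996 rad/s², counterclockwise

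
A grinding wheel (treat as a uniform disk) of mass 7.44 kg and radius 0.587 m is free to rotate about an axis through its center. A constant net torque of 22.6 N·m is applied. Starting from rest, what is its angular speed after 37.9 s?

I = ½MR² = (1/2)(7.44)(0.587)² = 1.282 kg·m².
α = τ/I = 22.6/1.282 = 17.63 rad/s².
ω = ω₀ + αt = 0 + (17.63)(37.9) = 668.2 rad/s.

ω ≈ 668 rad/s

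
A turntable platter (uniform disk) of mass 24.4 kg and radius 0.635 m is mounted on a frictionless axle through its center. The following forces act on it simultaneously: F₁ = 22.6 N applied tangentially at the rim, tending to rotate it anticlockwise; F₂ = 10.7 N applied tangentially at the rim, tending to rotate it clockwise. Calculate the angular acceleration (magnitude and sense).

α ≈ 1.54 rad/s², anticlockwise

I = ½MR² = (1/2)(24.4)(0.635)² = 4.919 kg·m².
Taking anticlockwise as positive: τ₁ = +(22.6)(0.635) = +14.35 N·m; τ₂ = −(10.7)(0.635) = −6.794 N·m.
Net torque τ = 7.557 N·m.
α = τ/I = 7.557/4.919 = 1.536 rad/s².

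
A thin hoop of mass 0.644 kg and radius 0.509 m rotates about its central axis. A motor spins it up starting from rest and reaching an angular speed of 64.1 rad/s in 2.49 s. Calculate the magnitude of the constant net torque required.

I = MR² = (0.644)(0.509)² = 0.1668 kg·m².
α = Δω/Δt = (64.1 − 0)/2.49 = 25.74 rad/s².
τ = Iα = (0.1668)(25.74) = 4.295 N·m.

τ ≈ 4.30 N·m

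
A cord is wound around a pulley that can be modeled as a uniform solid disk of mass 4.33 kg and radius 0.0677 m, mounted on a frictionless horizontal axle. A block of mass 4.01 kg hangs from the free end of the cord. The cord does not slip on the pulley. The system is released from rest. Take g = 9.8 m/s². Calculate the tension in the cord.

T ≈ 13.8 N

I = ½MR² = (1/2)(4.33)(0.0677)² = 0.009923 kg·m².
Block: mg − T = ma. Pulley: TR = Iα. No-slip: a = αR, so T = (I/R²)a = 2.165·a.
Then mg = (m + 2.165)a, so a = (4.01)(9.8)/(4.01 + 2.165) = 6.364 m/s².
T = 2.165·a = 13.78 N.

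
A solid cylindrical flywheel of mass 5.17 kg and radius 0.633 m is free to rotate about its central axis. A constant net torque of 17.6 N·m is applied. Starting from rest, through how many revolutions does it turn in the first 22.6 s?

I = ½MR² = (1/2)(5.17)(0.633)² = 1.036 kg·m².
α = τ/I = 17.6/1.036 = 16.99 rad/s².
θ = ½αt² = ½(16.99)(22.6)² = 4339 rad.
Revolutions = θ/(2π) = 690.6.

≈ 691 revolutions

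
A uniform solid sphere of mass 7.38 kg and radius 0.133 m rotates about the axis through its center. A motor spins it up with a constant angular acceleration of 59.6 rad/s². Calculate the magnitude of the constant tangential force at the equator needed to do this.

I = (2/5)MR² = (2/5)(7.38)(0.133)² = 0.05222 kg·m².
The required torque is τ = Iα = (0.05222)(59.60) = 3.112 N·m.
A tangential force at the equator gives τ = FR, so F = τ/R = 3.112/0.133 = 23.40 N.

F ≈ 23.4 N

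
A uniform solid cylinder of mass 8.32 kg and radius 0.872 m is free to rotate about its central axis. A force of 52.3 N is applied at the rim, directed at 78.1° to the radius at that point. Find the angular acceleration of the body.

α ≈ 14.1 rad/s²

I = ½MR² = (1/2)(8.32)(0.872)² = 3.163 kg·m².
Only the tangential component produces torque: τ = F R sinθ = (52.3)(0.872) sin 78.1° = 44.63 N·m.
Newton's second law for rotation, τ = Iα, gives α = τ/I = 44.63/3.163 = 14.11 rad/s².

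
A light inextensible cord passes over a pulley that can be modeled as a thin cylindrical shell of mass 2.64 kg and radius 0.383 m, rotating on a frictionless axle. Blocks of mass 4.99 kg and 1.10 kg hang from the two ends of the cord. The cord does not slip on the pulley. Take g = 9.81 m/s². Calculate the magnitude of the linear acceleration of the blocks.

a ≈ 4.37 m/s²

I = MR² = (2.64)(0.383)² = 0.3873 kg·m².
Heavier block: m₁g − T₁ = m₁a. Lighter block: T₂ − m₂g = m₂a.
Pulley: (T₁ − T₂)R = Iα = I(a/R), so T₁ − T₂ = (I/R²)a = 1·M_p a = 2.640·a.
Adding the three: (m₁ − m₂)g = (m₁ + m₂ + 2.640)a, so a = (4.99 − 1.10)(9.81)/(4.99 + 1.10 + 2.640) = 4.371 m/s².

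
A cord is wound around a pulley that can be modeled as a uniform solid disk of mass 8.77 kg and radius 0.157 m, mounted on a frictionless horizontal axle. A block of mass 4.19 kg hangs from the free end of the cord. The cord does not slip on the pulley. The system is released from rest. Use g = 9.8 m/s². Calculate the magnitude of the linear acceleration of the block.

a ≈ 4.79 m/s²

I = ½MR² = (1/2)(8.77)(0.157)² = 0.1081 kg·m².
Block: mg − T = ma. Pulley: TR = Iα. No-slip: a = αR, so T = (I/R²)a = 4.385·a.
Then mg = (m + 4.385)a, so a = (4.19)(9.8)/(4.19 + 4.385) = 4.789 m/s².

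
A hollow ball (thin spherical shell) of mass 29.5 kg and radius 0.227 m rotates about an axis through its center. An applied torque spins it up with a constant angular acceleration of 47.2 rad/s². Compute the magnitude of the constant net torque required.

τ ≈ 47.8 N·m

I = (2/3)MR² = (2/3)(29.5)(0.227)² = 1.013 kg·m².
τ = Iα = (1.013)(47.20) = 47.83 N·m.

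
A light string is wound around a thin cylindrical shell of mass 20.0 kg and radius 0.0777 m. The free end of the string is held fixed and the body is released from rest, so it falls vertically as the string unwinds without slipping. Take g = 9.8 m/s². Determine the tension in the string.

T ≈ 98.0 N

Translation: Mg − T = Ma. Rotation about the center: TR = Iα with I = MR².
With a = αR: T = (I/R²)a = M a, so Mg = (1 + 1.000)Ma.
a = g/(1 + 1.000) = 9.8/2.000 = 4.900 m/s².
T = 1.000·M·a = (1.000)(20.0)(4.900) = 98.00 N.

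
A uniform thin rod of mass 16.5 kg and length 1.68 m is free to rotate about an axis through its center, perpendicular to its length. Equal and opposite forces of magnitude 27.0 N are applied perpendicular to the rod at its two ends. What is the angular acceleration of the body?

α ≈ 11.7 rad/s²

I = (1/12)ML² = (1/12)(16.5)(1.68)² = 3.881 kg·m².
The couple gives τ = F·(L/2) + F·(L/2) = F L = (27.0)(1.68) = 45.36 N·m.
Newton's second law for rotation, τ = Iα, gives α = τ/I = 45.36/3.881 = 11.69 rad/s².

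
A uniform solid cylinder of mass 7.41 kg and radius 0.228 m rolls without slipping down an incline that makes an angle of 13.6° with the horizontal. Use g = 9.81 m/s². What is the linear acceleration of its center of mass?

Translation along the incline: Mg sinθ − f = Ma.
Rotation about the center: fR = Iα with I = ½MR². No-slip gives a = αR, so f = (I/R²)a = (1/2)M a.
Substituting: Mg sinθ = (1 + 0.5000)Ma, so a = g sinθ/(1 + 0.5000) = (9.81) sin 13.6° / 1.500 = 1.538 m/s².

a ≈ 1.54 m/s²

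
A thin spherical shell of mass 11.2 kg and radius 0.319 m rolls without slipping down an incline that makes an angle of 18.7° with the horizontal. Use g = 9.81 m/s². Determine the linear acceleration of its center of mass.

Translation along the incline: Mg sinθ − f = Ma.
Rotation about the center: fR = Iα with I = (2/3)MR². No-slip gives a = αR, so f = (I/R²)a = (2/3)M a.
Substituting: Mg sinθ = (1 + 0.6667)Ma, so a = g sinθ/(1 + 0.6667) = (9.81) sin 18.7° / 1.667 = 1.887 m/s².

a ≈ 1.89 m/s²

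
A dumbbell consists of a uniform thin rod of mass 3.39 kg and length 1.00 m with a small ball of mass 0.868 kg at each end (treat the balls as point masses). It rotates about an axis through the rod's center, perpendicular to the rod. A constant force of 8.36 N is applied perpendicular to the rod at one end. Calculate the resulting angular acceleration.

I_rod = (1/12)ML² = (1/12)(3.39)(1.00)² = 0.2825 kg·m².
I_balls = 2·m·(L/2)² = 2(0.868)(0.5000)² = 0.4340 kg·m².
Total I = 0.7165 kg·m².
τ = F·(L/2) = (8.36)(0.500) = 4.180 N·m.
α = τ/I = 4.180/0.7165 = 5.834 rad/s².

α ≈ 5.83 rad/s²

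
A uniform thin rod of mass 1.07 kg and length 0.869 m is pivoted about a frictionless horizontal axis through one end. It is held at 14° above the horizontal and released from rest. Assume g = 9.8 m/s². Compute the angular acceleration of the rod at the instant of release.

About the pivot, I = (1/3)ML² = (1/3)(1.07)(0.869)² = 0.2693 kg·m².
The weight acts at the center, a distance L/2 = 0.4345 m from the pivot; τ = Mg(L/2) cos 14° = 4.421 N·m.
α = τ/I = 4.421/0.2693 = 16.41 rad/s².
(Equivalently α = (3g/(2L)) cos 14° = 16.41 rad/s².)

α ≈ 16.4 rad/s²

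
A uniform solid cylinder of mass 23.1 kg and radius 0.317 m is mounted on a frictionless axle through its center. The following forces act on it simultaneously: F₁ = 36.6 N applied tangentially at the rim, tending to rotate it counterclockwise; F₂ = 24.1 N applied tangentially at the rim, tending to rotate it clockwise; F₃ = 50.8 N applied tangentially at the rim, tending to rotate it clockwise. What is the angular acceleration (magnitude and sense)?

I = ½MR² = (1/2)(23.1)(0.317)² = 1.161 kg·m².
Taking counterclockwise as positive: τ₁ = +(36.6)(0.317) = +11.60 N·m; τ₂ = −(24.1)(0.317) = −7.640 N·m; τ₃ = −(50.8)(0.317) = −16.10 N·m.
Net torque τ = -12.14 N·m.
α = τ/I = -12.14/1.161 = -10.46 rad/s².

α ≈ 10.5 rad/s², clockwise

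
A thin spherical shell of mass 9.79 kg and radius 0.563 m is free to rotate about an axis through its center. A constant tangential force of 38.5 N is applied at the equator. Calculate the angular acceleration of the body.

I = (2/3)MR² = (2/3)(9.79)(0.563)² = 2.069 kg·m².
τ = F R = (38.5)(0.563) = 21.68 N·m.
Newton's second law for rotation, τ = Iα, gives α = τ/I = 21.68/2.069 = 10.48 rad/s².

α ≈ 10.5 rad/s²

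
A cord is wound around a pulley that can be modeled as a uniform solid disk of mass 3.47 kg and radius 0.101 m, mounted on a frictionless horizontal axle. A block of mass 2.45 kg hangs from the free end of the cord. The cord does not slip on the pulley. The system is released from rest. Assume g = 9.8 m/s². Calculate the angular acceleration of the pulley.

I = ½MR² = (1/2)(3.47)(0.101)² = 0.01770 kg·m².
Block: mg − T = ma. Pulley: TR = Iα. No-slip: a = αR, so T = (I/R²)a = 1.735·a.
Then mg = (m + 1.735)a, so a = (2.45)(9.8)/(2.45 + 1.735) = 5.737 m/s².
α = a/R = 5.737/0.101 = 56.80 rad/s².

α ≈ 56.8 rad/s²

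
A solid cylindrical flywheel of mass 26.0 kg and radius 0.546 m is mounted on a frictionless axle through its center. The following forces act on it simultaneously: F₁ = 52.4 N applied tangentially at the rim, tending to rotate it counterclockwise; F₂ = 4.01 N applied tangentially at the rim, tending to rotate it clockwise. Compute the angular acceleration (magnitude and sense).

α ≈ 6.82 rad/s², counterclockwise

I = ½MR² = (1/2)(26.0)(0.546)² = 3.876 kg·m².
Taking counterclockwise as positive: τ₁ = +(52.4)(0.546) = +28.61 N·m; τ₂ = −(4.01)(0.546) = −2.189 N·m.
Net torque τ = 26.42 N·m.
α = τ/I = 26.42/3.876 = 6.817 rad/s².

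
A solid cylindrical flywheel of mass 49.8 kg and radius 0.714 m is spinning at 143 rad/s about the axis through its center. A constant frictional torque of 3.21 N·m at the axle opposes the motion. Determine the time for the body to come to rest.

t ≈ 565 s

I = ½MR² = (1/2)(49.8)(0.714)² = 12.69 kg·m².
The net torque has magnitude 3.21 N·m, opposing ω.
|α| = τ/I = 3.210/12.69 = 0.2529 rad/s² (deceleration).
0 = ω₀ − |α|t ⇒ t = ω₀/|α| = 143/0.2529 = 565.5 s.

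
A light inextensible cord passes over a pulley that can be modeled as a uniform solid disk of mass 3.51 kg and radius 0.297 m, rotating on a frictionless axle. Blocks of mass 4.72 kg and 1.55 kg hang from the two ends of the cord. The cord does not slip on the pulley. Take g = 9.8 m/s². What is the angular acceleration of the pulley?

α ≈ 13.0 rad/s²

I = ½MR² = (1/2)(3.51)(0.297)² = 0.1548 kg·m².
Heavier block: m₁g − T₁ = m₁a. Lighter block: T₂ − m₂g = m₂a.
Pulley: (T₁ − T₂)R = Iα = I(a/R), so T₁ − T₂ = (I/R²)a = (1/2)M_p a = 1.755·a.
Adding the three: (m₁ − m₂)g = (m₁ + m₂ + 1.755)a, so a = (4.72 − 1.55)(9.8)/(4.72 + 1.55 + 1.755) = 3.871 m/s².
α = a/R = 3.871/0.297 = 13.03 rad/s².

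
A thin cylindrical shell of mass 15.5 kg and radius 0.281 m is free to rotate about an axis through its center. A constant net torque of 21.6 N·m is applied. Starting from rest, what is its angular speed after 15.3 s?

ω ≈ 270 rad/s

I = MR² = (15.5)(0.281)² = 1.224 kg·m².
α = τ/I = 21.6/1.224 = 17.65 rad/s².
ω = ω₀ + αt = 0 + (17.65)(15.3) = 270.0 rad/s.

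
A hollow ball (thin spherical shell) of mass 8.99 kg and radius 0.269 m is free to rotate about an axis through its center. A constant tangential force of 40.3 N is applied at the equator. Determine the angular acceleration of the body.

α ≈ 25.0 rad/s²

I = (2/3)MR² = (2/3)(8.99)(0.269)² = 0.4337 kg·m².
τ = F R = (40.3)(0.269) = 10.84 N·m.
From τ = Iα: α = 10.84/0.4337 = 25.00 rad/s².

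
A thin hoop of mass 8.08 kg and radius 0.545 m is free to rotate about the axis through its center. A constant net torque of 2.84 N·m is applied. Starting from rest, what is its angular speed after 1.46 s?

ω ≈ 1.73 rad/s

I = MR² = (8.08)(0.545)² = 2.400 kg·m².
α = τ/I = 2.84/2.400 = 1.183 rad/s².
ω = ω₀ + αt = 0 + (1.183)(1.46) = 1.728 rad/s.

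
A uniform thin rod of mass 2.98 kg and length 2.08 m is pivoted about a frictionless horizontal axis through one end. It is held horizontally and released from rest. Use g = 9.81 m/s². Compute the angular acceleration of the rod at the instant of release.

About the pivot, I = (1/3)ML² = (1/3)(2.98)(2.08)² = 4.298 kg·m².
The weight acts at the center, a distance L/2 = 1.040 m from the pivot; τ = Mg(L/2) = 30.40 N·m.
α = τ/I = 30.40/4.298 = 7.075 rad/s².
(Equivalently α = (3g/(2L)) = 7.075 rad/s².)

α ≈ 7.07 rad/s²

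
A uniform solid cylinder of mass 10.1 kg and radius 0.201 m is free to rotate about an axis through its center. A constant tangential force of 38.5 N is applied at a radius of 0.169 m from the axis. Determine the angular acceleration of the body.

α ≈ 31.9 rad/s²

I = ½MR² = (1/2)(10.1)(0.201)² = 0.2040 kg·m².
τ = F·r = (38.5)(0.169) = 6.507 N·m.
From τ = Iα: α = 6.507/0.2040 = 31.89 rad/s².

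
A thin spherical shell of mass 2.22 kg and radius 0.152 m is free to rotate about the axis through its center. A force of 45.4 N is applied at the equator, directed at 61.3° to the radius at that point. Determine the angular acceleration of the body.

I = (2/3)MR² = (2/3)(2.22)(0.152)² = 0.03419 kg·m².
Only the tangential component produces torque: τ = F R sinθ = (45.4)(0.152) sin 61.3° = 6.053 N·m.
Newton's second law for rotation, τ = Iα, gives α = τ/I = 6.053/0.03419 = 177.0 rad/s².

α ≈ 177 rad/s²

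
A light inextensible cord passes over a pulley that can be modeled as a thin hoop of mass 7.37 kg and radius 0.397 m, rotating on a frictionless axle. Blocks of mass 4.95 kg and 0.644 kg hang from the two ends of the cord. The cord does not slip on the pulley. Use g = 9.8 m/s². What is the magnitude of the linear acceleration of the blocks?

I = MR² = (7.37)(0.397)² = 1.162 kg·m².
Heavier block: m₁g − T₁ = m₁a. Lighter block: T₂ − m₂g = m₂a.
Pulley: (T₁ − T₂)R = Iα = I(a/R), so T₁ − T₂ = (I/R²)a = 1·M_p a = 7.370·a.
Adding the three: (m₁ − m₂)g = (m₁ + m₂ + 7.370)a, so a = (4.95 − 0.644)(9.8)/(4.95 + 0.644 + 7.370) = 3.255 m/s².

a ≈ 3.26 m/s²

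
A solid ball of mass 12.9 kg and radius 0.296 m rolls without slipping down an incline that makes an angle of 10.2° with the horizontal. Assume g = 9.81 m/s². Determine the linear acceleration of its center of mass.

Translation along the incline: Mg sinθ − f = Ma.
Rotation about the center: fR = Iα with I = (2/5)MR². No-slip gives a = αR, so f = (I/R²)a = (2/5)M a.
Substituting: Mg sinθ = (1 + 0.4000)Ma, so a = g sinθ/(1 + 0.4000) = (9.81) sin 10.2° / 1.400 = 1.241 m/s².

a ≈ 1.24 m/s²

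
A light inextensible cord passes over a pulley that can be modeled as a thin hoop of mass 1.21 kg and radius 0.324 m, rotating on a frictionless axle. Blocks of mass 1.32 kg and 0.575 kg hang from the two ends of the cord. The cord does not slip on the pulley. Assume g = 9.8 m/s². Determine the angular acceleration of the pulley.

I = MR² = (1.21)(0.324)² = 0.1270 kg·m².
Heavier block: m₁g − T₁ = m₁a. Lighter block: T₂ − m₂g = m₂a.
Pulley: (T₁ − T₂)R = Iα = I(a/R), so T₁ − T₂ = (I/R²)a = 1·M_p a = 1.210·a.
Adding the three: (m₁ − m₂)g = (m₁ + m₂ + 1.210)a, so a = (1.32 − 0.575)(9.8)/(1.32 + 0.575 + 1.210) = 2.351 m/s².
α = a/R = 2.351/0.324 = 7.257 rad/s².

α ≈ 7.26 rad/s²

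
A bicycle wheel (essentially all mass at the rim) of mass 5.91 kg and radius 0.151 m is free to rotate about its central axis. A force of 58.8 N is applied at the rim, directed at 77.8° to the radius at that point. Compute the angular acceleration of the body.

α ≈ 64.4 rad/s²

I = MR² = (5.91)(0.151)² = 0.1348 kg·m².
Only the tangential component produces torque: τ = F R sinθ = (58.8)(0.151) sin 77.8° = 8.678 N·m.
Newton's second law for rotation, τ = Iα, gives α = τ/I = 8.678/0.1348 = 64.40 rad/s².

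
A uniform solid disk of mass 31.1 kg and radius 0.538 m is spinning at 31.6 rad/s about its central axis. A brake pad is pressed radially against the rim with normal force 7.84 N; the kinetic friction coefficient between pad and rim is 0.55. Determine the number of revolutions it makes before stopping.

I = ½MR² = (1/2)(31.1)(0.538)² = 4.501 kg·m².
Friction force f = μN = (0.55)(7.84) = 4.312 N at the rim; torque magnitude τ = fR = 2.320 N·m, opposing ω.
|α| = τ/I = 2.320/4.501 = 0.5154 rad/s² (deceleration).
ω² = ω₀² − 2|α|θ with ω = 0 ⇒ θ = ω₀²/(2|α|) = 968.7 rad = 154.2 rev.

≈ 154 revolutions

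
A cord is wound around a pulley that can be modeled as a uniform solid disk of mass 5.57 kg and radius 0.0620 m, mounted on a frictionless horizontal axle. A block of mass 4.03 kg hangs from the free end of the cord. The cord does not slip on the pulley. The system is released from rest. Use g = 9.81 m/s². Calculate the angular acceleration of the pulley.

I = ½MR² = (1/2)(5.57)(0.0620)² = 0.01071 kg·m².
Block: mg − T = ma. Pulley: TR = Iα. No-slip: a = αR, so T = (I/R²)a = 2.785·a.
Then mg = (m + 2.785)a, so a = (4.03)(9.81)/(4.03 + 2.785) = 5.801 m/s².
α = a/R = 5.801/0.0620 = 93.57 rad/s².

α ≈ 93.6 rad/s²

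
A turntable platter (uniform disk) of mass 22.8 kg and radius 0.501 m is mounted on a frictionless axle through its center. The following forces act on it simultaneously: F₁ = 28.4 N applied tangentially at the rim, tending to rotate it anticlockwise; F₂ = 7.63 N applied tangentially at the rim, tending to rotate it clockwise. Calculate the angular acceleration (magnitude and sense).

α ≈ 3.64 rad/s², anticlockwise

I = ½MR² = (1/2)(22.8)(0.501)² = 2.861 kg·m².
Taking anticlockwise as positive: τ₁ = +(28.4)(0.501) = +14.23 N·m; τ₂ = −(7.63)(0.501) = −3.823 N·m.
Net torque τ = 10.41 N·m.
α = τ/I = 10.41/2.861 = 3.637 rad/s².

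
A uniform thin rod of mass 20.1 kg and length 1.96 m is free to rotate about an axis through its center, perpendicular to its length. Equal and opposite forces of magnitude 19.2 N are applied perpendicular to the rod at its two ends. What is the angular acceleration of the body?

α ≈ 5.85 rad/s²

I = (1/12)ML² = (1/12)(20.1)(1.96)² = 6.435 kg·m².
The couple gives τ = F·(L/2) + F·(L/2) = F L = (19.2)(1.96) = 37.63 N·m.
Newton's second law for rotation, τ = Iα, gives α = τ/I = 37.63/6.435 = 5.848 rad/s².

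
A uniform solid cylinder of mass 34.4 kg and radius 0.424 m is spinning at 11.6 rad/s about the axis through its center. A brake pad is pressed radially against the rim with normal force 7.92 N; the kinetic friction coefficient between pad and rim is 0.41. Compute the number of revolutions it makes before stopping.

≈ 24.0 revolutions

I = ½MR² = (1/2)(34.4)(0.424)² = 3.092 kg·m².
Friction force f = μN = (0.41)(7.92) = 3.247 N at the rim; torque magnitude τ = fR = 1.377 N·m, opposing ω.
|α| = τ/I = 1.377/3.092 = 0.4453 rad/s² (deceleration).
ω² = ω₀² − 2|α|θ with ω = 0 ⇒ θ = ω₀²/(2|α|) = 151.1 rad = 24.05 rev.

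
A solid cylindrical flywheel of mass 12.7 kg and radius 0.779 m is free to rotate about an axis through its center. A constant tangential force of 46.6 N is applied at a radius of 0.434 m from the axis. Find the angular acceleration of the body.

α ≈ 5.25 rad/s²

I = ½MR² = (1/2)(12.7)(0.779)² = 3.853 kg·m².
τ = F·r = (46.6)(0.434) = 20.22 N·m.
From τ = Iα: α = 20.22/3.853 = 5.248 rad/s².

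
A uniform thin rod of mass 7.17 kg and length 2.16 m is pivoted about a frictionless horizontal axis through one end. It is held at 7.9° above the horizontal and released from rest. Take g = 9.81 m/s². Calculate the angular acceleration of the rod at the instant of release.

About the pivot, I = (1/3)ML² = (1/3)(7.17)(2.16)² = 11.15 kg·m².
The weight acts at the center, a distance L/2 = 1.080 m from the pivot; τ = Mg(L/2) cos 7.9° = 75.24 N·m.
α = τ/I = 75.24/11.15 = 6.748 rad/s².

α ≈ 6.75 rad/s²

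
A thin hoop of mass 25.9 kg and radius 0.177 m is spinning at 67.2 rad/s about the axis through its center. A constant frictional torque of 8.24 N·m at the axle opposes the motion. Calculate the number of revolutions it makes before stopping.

≈ 35.4 revolutions

I = MR² = (25.9)(0.177)² = 0.8114 kg·m².
The net torque has magnitude 8.24 N·m, opposing ω.
|α| = τ/I = 8.240/0.8114 = 10.16 rad/s² (deceleration).
ω² = ω₀² − 2|α|θ with ω = 0 ⇒ θ = ω₀²/(2|α|) = 222.3 rad = 35.39 rev.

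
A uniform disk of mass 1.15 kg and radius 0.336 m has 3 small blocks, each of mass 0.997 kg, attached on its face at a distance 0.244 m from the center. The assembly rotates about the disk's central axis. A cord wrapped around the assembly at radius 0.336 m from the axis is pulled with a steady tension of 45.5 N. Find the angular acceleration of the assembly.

α ≈ 62.9 rad/s²

I_disk = ½MR² = ½(1.15)(0.336)² = 0.06492 kg·m².
I_blocks = 3·m·r² = 3(0.997)(0.244)² = 0.1781 kg·m².
Total I = 0.2430 kg·m².
τ = F r = (45.5)(0.336) = 15.29 N·m.
α = τ/I = 15.29/0.2430 = 62.92 rad/s².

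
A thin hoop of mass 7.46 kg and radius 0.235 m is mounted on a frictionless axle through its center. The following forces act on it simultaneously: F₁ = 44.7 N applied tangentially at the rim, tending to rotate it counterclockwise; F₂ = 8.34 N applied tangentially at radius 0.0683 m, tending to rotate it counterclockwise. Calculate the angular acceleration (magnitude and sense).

α ≈ 26.9 rad/s², counterclockwise

I = MR² = (7.46)(0.235)² = 0.4120 kg·m².
Taking counterclockwise as positive: τ₁ = +(44.7)(0.235) = +10.50 N·m; τ₂ = +(8.34)(0.0683) = +0.5696 N·m.
Net torque τ = 11.07 N·m.
α = τ/I = 11.07/0.4120 = 26.88 rad/s².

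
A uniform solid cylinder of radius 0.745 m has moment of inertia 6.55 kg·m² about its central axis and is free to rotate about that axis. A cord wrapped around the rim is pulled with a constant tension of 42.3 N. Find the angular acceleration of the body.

α ≈ 4.81 rad/s²

τ = F R = (42.3)(0.745) = 31.51 N·m.
Newton's second law for rotation, τ = Iα, gives α = τ/I = 31.51/6.550 = 4.811 rad/s².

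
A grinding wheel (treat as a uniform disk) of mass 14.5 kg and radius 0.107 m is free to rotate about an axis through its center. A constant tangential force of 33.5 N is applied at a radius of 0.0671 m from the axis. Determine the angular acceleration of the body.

α ≈ 27.1 rad/s²

I = ½MR² = (1/2)(14.5)(0.107)² = 0.08301 kg·m².
τ = F·r = (33.5)(0.0671) = 2.248 N·m.
From τ = Iα: α = 2.248/0.08301 = 27.08 rad/s².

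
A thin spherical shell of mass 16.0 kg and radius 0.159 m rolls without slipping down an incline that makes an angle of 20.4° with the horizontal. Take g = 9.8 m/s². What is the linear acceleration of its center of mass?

a ≈ 2.05 m/s²

Translation along the incline: Mg sinθ − f = Ma.
Rotation about the center: fR = Iα with I = (2/3)MR². No-slip gives a = αR, so f = (I/R²)a = (2/3)M a.
Substituting: Mg sinθ = (1 + 0.6667)Ma, so a = g sinθ/(1 + 0.6667) = (9.8) sin 20.4° / 1.667 = 2.050 m/s².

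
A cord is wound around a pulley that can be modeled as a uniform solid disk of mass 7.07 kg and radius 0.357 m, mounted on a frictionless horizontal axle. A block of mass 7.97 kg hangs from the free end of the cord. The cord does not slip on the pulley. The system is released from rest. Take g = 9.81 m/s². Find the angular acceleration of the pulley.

α ≈ 19.0 rad/s²

I = ½MR² = (1/2)(7.07)(0.357)² = 0.4505 kg·m².
Block: mg − T = ma. Pulley: TR = Iα. No-slip: a = αR, so T = (I/R²)a = 3.535·a.
Then mg = (m + 3.535)a, so a = (7.97)(9.81)/(7.97 + 3.535) = 6.796 m/s².
α = a/R = 6.796/0.357 = 19.04 rad/s².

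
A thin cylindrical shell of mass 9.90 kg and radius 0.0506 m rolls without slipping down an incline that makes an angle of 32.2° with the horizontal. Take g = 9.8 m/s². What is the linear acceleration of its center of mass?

Translation along the incline: Mg sinθ − f = Ma.
Rotation about the center: fR = Iα with I = MR². No-slip gives a = αR, so f = (I/R²)a = M a.
Substituting: Mg sinθ = (1 + 1.000)Ma, so a = g sinθ/(1 + 1.000) = (9.8) sin 32.2° / 2.000 = 2.611 m/s².

a ≈ 2.61 m/s²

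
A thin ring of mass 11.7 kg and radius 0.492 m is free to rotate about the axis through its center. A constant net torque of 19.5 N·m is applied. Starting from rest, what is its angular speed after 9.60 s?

ω ≈ 66.1 rad/s

I = MR² = (11.7)(0.492)² = 2.832 kg·m².
α = τ/I = 19.5/2.832 = 6.885 rad/s².
ω = ω₀ + αt = 0 + (6.885)(9.60) = 66.10 rad/s.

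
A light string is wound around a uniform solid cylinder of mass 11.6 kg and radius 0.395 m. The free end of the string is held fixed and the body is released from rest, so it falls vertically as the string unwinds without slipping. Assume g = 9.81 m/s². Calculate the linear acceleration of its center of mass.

a ≈ 6.54 m/s²

Translation: Mg − T = Ma. Rotation about the center: TR = Iα with I = ½MR².
With a = αR: T = (I/R²)a = (1/2)M a, so Mg = (1 + 0.5000)Ma.
a = g/(1 + 0.5000) = 9.81/1.500 = 6.540 m/s².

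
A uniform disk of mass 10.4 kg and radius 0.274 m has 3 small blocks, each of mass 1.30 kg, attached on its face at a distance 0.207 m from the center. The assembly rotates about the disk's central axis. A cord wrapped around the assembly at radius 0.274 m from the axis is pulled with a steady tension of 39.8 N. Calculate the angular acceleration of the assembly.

α ≈ 19.6 rad/s²

I_disk = ½MR² = ½(10.4)(0.274)² = 0.3904 kg·m².
I_blocks = 3·m·r² = 3(1.30)(0.207)² = 0.1671 kg·m².
Total I = 0.5575 kg·m².
τ = F r = (39.8)(0.274) = 10.91 N·m.
α = τ/I = 10.91/0.5575 = 19.56 rad/s².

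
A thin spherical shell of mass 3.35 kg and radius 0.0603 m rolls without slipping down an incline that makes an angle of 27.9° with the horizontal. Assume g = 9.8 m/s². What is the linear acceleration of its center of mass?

Translation along the incline: Mg sinθ − f = Ma.
Rotation about the center: fR = Iα with I = (2/3)MR². No-slip gives a = αR, so f = (I/R²)a = (2/3)M a.
Substituting: Mg sinθ = (1 + 0.6667)Ma, so a = g sinθ/(1 + 0.6667) = (9.8) sin 27.9° / 1.667 = 2.751 m/s².

a ≈ 2.75 m/s²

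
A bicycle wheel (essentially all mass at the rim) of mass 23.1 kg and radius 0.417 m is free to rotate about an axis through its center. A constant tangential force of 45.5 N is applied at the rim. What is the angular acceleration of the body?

α ≈ 4.72 rad/s²

I = MR² = (23.1)(0.417)² = 4.017 kg·m².
τ = F R = (45.5)(0.417) = 18.97 N·m.
From τ = Iα: α = 18.97/4.017 = 4.723 rad/s².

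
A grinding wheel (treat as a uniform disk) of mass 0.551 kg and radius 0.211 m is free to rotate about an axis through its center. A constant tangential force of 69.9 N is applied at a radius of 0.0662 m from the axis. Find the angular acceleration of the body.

α ≈ 377 rad/s²

I = ½MR² = (1/2)(0.551)(0.211)² = 0.01227 kg·m².
τ = F·r = (69.9)(0.0662) = 4.627 N·m.
Newton's second law for rotation, τ = Iα, gives α = τ/I = 4.627/0.01227 = 377.3 rad/s².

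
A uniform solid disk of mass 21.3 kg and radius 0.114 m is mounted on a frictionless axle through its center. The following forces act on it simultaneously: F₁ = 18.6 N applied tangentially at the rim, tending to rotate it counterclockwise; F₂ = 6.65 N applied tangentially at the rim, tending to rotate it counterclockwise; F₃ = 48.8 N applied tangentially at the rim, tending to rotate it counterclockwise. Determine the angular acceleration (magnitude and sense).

α ≈ 61.0 rad/s², counterclockwise

I = ½MR² = (1/2)(21.3)(0.114)² = 0.1384 kg·m².
Taking counterclockwise as positive: τ₁ = +(18.6)(0.114) = +2.120 N·m; τ₂ = +(6.65)(0.114) = +0.7581 N·m; τ₃ = +(48.8)(0.114) = +5.563 N·m.
Net torque τ = 8.442 N·m.
α = τ/I = 8.442/0.1384 = 60.99 rad/s².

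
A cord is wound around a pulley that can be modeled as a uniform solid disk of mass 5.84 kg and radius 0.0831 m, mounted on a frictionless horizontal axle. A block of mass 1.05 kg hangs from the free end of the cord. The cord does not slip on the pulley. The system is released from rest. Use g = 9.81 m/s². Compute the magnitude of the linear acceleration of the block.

I = ½MR² = (1/2)(5.84)(0.0831)² = 0.02016 kg·m².
Block: mg − T = ma. Pulley: TR = Iα. No-slip: a = αR, so T = (I/R²)a = 2.920·a.
Then mg = (m + 2.920)a, so a = (1.05)(9.81)/(1.05 + 2.920) = 2.595 m/s².

a ≈ 2.59 m/s²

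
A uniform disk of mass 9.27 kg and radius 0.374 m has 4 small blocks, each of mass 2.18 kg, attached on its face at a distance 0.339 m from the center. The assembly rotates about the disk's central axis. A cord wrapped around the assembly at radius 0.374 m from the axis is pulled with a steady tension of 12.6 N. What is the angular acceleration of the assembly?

α ≈ 2.86 rad/s²

I_disk = ½MR² = ½(9.27)(0.374)² = 0.6483 kg·m².
I_blocks = 4·m·r² = 4(2.18)(0.339)² = 1.002 kg·m².
Total I = 1.650 kg·m².
τ = F r = (12.6)(0.374) = 4.712 N·m.
α = τ/I = 4.712/1.650 = 2.855 rad/s².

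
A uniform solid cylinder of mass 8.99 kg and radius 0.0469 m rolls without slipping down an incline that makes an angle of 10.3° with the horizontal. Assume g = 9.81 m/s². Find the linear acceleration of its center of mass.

Translation along the incline: Mg sinθ − f = Ma.
Rotation about the center: fR = Iα with I = ½MR². No-slip gives a = αR, so f = (I/R²)a = (1/2)M a.
Substituting: Mg sinθ = (1 + 0.5000)Ma, so a = g sinθ/(1 + 0.5000) = (9.81) sin 10.3° / 1.500 = 1.169 m/s².

a ≈ 1.17 m/s²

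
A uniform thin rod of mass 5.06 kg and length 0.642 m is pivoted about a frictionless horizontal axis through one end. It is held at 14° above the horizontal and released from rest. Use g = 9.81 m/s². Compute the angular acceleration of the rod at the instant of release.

About the pivot, I = (1/3)ML² = (1/3)(5.06)(0.642)² = 0.6952 kg·m².
The weight acts at the center, a distance L/2 = 0.3210 m from the pivot; τ = Mg(L/2) cos 14° = 15.46 N·m.
α = τ/I = 15.46/0.6952 = 22.24 rad/s².

α ≈ 22.2 rad/s²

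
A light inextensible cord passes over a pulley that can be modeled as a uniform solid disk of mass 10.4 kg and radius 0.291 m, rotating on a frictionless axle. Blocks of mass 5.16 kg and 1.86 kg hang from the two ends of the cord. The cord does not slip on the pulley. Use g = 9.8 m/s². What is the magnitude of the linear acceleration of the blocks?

I = ½MR² = (1/2)(10.4)(0.291)² = 0.4403 kg·m².
Heavier block: m₁g − T₁ = m₁a. Lighter block: T₂ − m₂g = m₂a.
Pulley: (T₁ − T₂)R = Iα = I(a/R), so T₁ − T₂ = (I/R²)a = (1/2)M_p a = 5.200·a.
Adding the three: (m₁ − m₂)g = (m₁ + m₂ + 5.200)a, so a = (5.16 − 1.86)(9.8)/(5.16 + 1.86 + 5.200) = 2.646 m/s².

a ≈ 2.65 m/s²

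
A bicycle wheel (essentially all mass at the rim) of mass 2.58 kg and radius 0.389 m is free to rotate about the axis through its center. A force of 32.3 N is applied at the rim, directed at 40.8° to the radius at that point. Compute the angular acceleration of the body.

α ≈ 21.0 rad/s²

I = MR² = (2.58)(0.389)² = 0.3904 kg·m².
Only the tangential component produces torque: τ = F R sinθ = (32.3)(0.389) sin 40.8° = 8.210 N·m.
From τ = Iα: α = 8.210/0.3904 = 21.03 rad/s².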